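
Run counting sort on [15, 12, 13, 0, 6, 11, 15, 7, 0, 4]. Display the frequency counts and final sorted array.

Count array: [2, 0, 0, 0, 1, 0, 1, 1, 0, 0, 0, 1, 1, 1, 0, 2]
(count[i] = number of elements equal to i)
Cumulative count: [2, 2, 2, 2, 3, 3, 4, 5, 5, 5, 5, 6, 7, 8, 8, 10]
Sorted: [0, 0, 4, 6, 7, 11, 12, 13, 15, 15]


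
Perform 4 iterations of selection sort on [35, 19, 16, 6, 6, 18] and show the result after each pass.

Pass 1: Select minimum 6 at index 3, swap -> [6, 19, 16, 35, 6, 18]
Pass 2: Select minimum 6 at index 4, swap -> [6, 6, 16, 35, 19, 18]
Pass 3: Select minimum 16 at index 2, swap -> [6, 6, 16, 35, 19, 18]
Pass 4: Select minimum 18 at index 5, swap -> [6, 6, 16, 18, 19, 35]


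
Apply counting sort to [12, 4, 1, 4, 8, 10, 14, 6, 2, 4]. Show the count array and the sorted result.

Count array: [0, 1, 1, 0, 3, 0, 1, 0, 1, 0, 1, 0, 1, 0, 1]
(count[i] = number of elements equal to i)
Cumulative count: [0, 1, 2, 2, 5, 5, 6, 6, 7, 7, 8, 8, 9, 9, 10]
Sorted: [1, 2, 4, 4, 4, 6, 8, 10, 12, 14]


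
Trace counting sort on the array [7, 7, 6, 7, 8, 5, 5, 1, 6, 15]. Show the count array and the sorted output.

Count array: [0, 1, 0, 0, 0, 2, 2, 3, 1, 0, 0, 0, 0, 0, 0, 1]
(count[i] = number of elements equal to i)
Cumulative count: [0, 1, 1, 1, 1, 3, 5, 8, 9, 9, 9, 9, 9, 9, 9, 10]
Sorted: [1, 5, 5, 6, 6, 7, 7, 7, 8, 15]


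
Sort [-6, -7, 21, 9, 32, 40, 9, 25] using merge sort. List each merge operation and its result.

Divide and conquer:
  Merge [-6] + [-7] -> [-7, -6]
  Merge [21] + [9] -> [9, 21]
  Merge [-7, -6] + [9, 21] -> [-7, -6, 9, 21]
  Merge [32] + [40] -> [32, 40]
  Merge [9] + [25] -> [9, 25]
  Merge [32, 40] + [9, 25] -> [9, 25, 32, 40]
  Merge [-7, -6, 9, 21] + [9, 25, 32, 40] -> [-7, -6, 9, 9, 21, 25, 32, 40]


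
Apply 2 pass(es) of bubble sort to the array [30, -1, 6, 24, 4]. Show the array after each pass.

After pass 1: [-1, 6, 24, 4, 30] (4 swaps)
After pass 2: [-1, 6, 4, 24, 30] (1 swaps)
Total swaps: 5


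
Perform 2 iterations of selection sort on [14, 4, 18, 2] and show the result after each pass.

Pass 1: Select minimum 2 at index 3, swap -> [2, 4, 18, 14]
Pass 2: Select minimum 4 at index 1, swap -> [2, 4, 18, 14]


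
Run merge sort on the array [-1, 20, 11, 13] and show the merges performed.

Divide and conquer:
  Merge [-1] + [20] -> [-1, 20]
  Merge [11] + [13] -> [11, 13]
  Merge [-1, 20] + [11, 13] -> [-1, 11, 13, 20]


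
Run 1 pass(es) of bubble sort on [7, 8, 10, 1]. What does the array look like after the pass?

After pass 1: [7, 8, 1, 10] (1 swaps)
Total swaps: 1


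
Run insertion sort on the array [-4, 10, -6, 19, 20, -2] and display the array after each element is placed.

First element -4 is already 'sorted'
Insert 10: shifted 0 elements -> [-4, 10, -6, 19, 20, -2]
Insert -6: shifted 2 elements -> [-6, -4, 10, 19, 20, -2]
Insert 19: shifted 0 elements -> [-6, -4, 10, 19, 20, -2]
Insert 20: shifted 0 elements -> [-6, -4, 10, 19, 20, -2]
Insert -2: shifted 3 elements -> [-6, -4, -2, 10, 19, 20]


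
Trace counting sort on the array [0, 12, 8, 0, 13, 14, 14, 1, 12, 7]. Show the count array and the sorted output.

Count array: [2, 1, 0, 0, 0, 0, 0, 1, 1, 0, 0, 0, 2, 1, 2]
(count[i] = number of elements equal to i)
Cumulative count: [2, 3, 3, 3, 3, 3, 3, 4, 5, 5, 5, 5, 7, 8, 10]
Sorted: [0, 0, 1, 7, 8, 12, 12, 13, 14, 14]


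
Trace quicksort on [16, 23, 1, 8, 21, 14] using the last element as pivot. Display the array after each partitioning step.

Partition 1: pivot=14 at index 2 -> [1, 8, 14, 23, 21, 16]
Partition 2: pivot=8 at index 1 -> [1, 8, 14, 23, 21, 16]
Partition 3: pivot=16 at index 3 -> [1, 8, 14, 16, 21, 23]
Partition 4: pivot=23 at index 5 -> [1, 8, 14, 16, 21, 23]


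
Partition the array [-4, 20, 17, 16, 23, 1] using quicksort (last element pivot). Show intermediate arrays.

Partition 1: pivot=1 at index 1 -> [-4, 1, 17, 16, 23, 20]
Partition 2: pivot=20 at index 4 -> [-4, 1, 17, 16, 20, 23]
Partition 3: pivot=16 at index 2 -> [-4, 1, 16, 17, 20, 23]


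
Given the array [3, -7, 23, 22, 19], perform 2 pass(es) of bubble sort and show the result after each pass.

After pass 1: [-7, 3, 22, 19, 23] (3 swaps)
After pass 2: [-7, 3, 19, 22, 23] (1 swaps)
Total swaps: 4


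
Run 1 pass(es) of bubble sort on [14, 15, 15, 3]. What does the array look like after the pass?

After pass 1: [14, 15, 3, 15] (1 swaps)
Total swaps: 1


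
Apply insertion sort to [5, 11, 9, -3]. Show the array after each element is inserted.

First element 5 is already 'sorted'
Insert 11: shifted 0 elements -> [5, 11, 9, -3]
Insert 9: shifted 1 elements -> [5, 9, 11, -3]
Insert -3: shifted 3 elements -> [-3, 5, 9, 11]


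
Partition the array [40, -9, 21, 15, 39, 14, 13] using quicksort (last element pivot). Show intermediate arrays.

Partition 1: pivot=13 at index 1 -> [-9, 13, 21, 15, 39, 14, 40]
Partition 2: pivot=40 at index 6 -> [-9, 13, 21, 15, 39, 14, 40]
Partition 3: pivot=14 at index 2 -> [-9, 13, 14, 15, 39, 21, 40]
Partition 4: pivot=21 at index 4 -> [-9, 13, 14, 15, 21, 39, 40]


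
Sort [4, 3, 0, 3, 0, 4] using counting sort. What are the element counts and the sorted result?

Count array: [2, 0, 0, 2, 2]
(count[i] = number of elements equal to i)
Cumulative count: [2, 2, 2, 4, 6]
Sorted: [0, 0, 3, 3, 4, 4]


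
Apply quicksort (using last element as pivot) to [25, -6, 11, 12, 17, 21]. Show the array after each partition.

Partition 1: pivot=21 at index 4 -> [-6, 11, 12, 17, 21, 25]
Partition 2: pivot=17 at index 3 -> [-6, 11, 12, 17, 21, 25]
Partition 3: pivot=12 at index 2 -> [-6, 11, 12, 17, 21, 25]
Partition 4: pivot=11 at index 1 -> [-6, 11, 12, 17, 21, 25]


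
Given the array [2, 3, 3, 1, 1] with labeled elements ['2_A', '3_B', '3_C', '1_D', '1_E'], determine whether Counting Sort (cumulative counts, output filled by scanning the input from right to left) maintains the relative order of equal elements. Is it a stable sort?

Trace Counting Sort on the labeled array (the key is the number; the letter only tracks identity):
  Counts for values 0..3: [0, 2, 1, 2]
  Cumulative counts: [0, 2, 3, 5]
  Scan right to left: place 1_E at output index 1
  Scan right to left: place 1_D at output index 0
  Scan right to left: place 3_C at output index 4
  Scan right to left: place 3_B at output index 3
  Scan right to left: place 2_A at output index 2
  Output: [1_D, 1_E, 2_A, 3_B, 3_C]
Equal keys:
  value 1: originally 1_D, 1_E; after sorting 1_D, 1_E -> order preserved
  value 3: originally 3_B, 3_C; after sorting 3_B, 3_C -> order preserved
All equal keys kept their original relative order. Counting Sort is stable: scanning the input right to left with decreasing cumulative counts places later duplicates at later output positions.
Answer: Stable


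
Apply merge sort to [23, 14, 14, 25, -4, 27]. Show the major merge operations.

Divide and conquer:
  Merge [14] + [14] -> [14, 14]
  Merge [23] + [14, 14] -> [14, 14, 23]
  Merge [-4] + [27] -> [-4, 27]
  Merge [25] + [-4, 27] -> [-4, 25, 27]
  Merge [14, 14, 23] + [-4, 25, 27] -> [-4, 14, 14, 23, 25, 27]


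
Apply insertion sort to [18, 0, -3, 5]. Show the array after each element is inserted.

First element 18 is already 'sorted'
Insert 0: shifted 1 elements -> [0, 18, -3, 5]
Insert -3: shifted 2 elements -> [-3, 0, 18, 5]
Insert 5: shifted 1 elements -> [-3, 0, 5, 18]


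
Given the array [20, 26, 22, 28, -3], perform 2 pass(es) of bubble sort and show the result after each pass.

After pass 1: [20, 22, 26, -3, 28] (2 swaps)
After pass 2: [20, 22, -3, 26, 28] (1 swaps)
Total swaps: 3


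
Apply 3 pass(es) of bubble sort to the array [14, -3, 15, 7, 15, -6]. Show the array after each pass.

After pass 1: [-3, 14, 7, 15, -6, 15] (3 swaps)
After pass 2: [-3, 7, 14, -6, 15, 15] (2 swaps)
After pass 3: [-3, 7, -6, 14, 15, 15] (1 swaps)
Total swaps: 6


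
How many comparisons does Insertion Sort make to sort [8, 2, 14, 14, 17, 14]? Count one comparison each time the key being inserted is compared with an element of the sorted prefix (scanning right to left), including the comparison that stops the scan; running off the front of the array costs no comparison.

Insert 2: 8 > 2 (shift), reached front = 1 comparison(s) -> [2, 8, 14, 14, 17, 14]
Insert 14: 8 <= 14 (stop) = 1 comparison(s) -> [2, 8, 14, 14, 17, 14]
Insert 14: 14 <= 14 (stop) = 1 comparison(s) -> [2, 8, 14, 14, 17, 14]
Insert 17: 14 <= 17 (stop) = 1 comparison(s) -> [2, 8, 14, 14, 17, 14]
Insert 14: 17 > 14 (shift), 14 <= 14 (stop) = 2 comparison(s) -> [2, 8, 14, 14, 14, 17]
Total comparisons: 1 + 1 + 1 + 1 + 2 = 6


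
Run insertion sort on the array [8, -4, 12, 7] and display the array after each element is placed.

First element 8 is already 'sorted'
Insert -4: shifted 1 elements -> [-4, 8, 12, 7]
Insert 12: shifted 0 elements -> [-4, 8, 12, 7]
Insert 7: shifted 2 elements -> [-4, 7, 8, 12]


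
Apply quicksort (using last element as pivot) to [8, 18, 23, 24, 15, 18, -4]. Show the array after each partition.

Partition 1: pivot=-4 at index 0 -> [-4, 18, 23, 24, 15, 18, 8]
Partition 2: pivot=8 at index 1 -> [-4, 8, 23, 24, 15, 18, 18]
Partition 3: pivot=18 at index 4 -> [-4, 8, 15, 18, 18, 24, 23]
Partition 4: pivot=18 at index 3 -> [-4, 8, 15, 18, 18, 24, 23]
Partition 5: pivot=23 at index 5 -> [-4, 8, 15, 18, 18, 23, 24]


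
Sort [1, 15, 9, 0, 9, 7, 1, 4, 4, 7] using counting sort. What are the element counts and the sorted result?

Count array: [1, 2, 0, 0, 2, 0, 0, 2, 0, 2, 0, 0, 0, 0, 0, 1]
(count[i] = number of elements equal to i)
Cumulative count: [1, 3, 3, 3, 5, 5, 5, 7, 7, 9, 9, 9, 9, 9, 9, 10]
Sorted: [0, 1, 1, 4, 4, 7, 7, 9, 9, 15]


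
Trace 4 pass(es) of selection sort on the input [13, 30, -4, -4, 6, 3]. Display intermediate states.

Pass 1: Select minimum -4 at index 2, swap -> [-4, 30, 13, -4, 6, 3]
Pass 2: Select minimum -4 at index 3, swap -> [-4, -4, 13, 30, 6, 3]
Pass 3: Select minimum 3 at index 5, swap -> [-4, -4, 3, 30, 6, 13]
Pass 4: Select minimum 6 at index 4, swap -> [-4, -4, 3, 6, 30, 13]


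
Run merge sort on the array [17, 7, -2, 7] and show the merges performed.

Divide and conquer:
  Merge [17] + [7] -> [7, 17]
  Merge [-2] + [7] -> [-2, 7]
  Merge [7, 17] + [-2, 7] -> [-2, 7, 7, 17]


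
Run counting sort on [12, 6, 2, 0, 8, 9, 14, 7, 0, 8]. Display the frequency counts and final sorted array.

Count array: [2, 0, 1, 0, 0, 0, 1, 1, 2, 1, 0, 0, 1, 0, 1]
(count[i] = number of elements equal to i)
Cumulative count: [2, 2, 3, 3, 3, 3, 4, 5, 7, 8, 8, 8, 9, 9, 10]
Sorted: [0, 0, 2, 6, 7, 8, 8, 9, 12, 14]


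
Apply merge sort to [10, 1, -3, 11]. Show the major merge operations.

Divide and conquer:
  Merge [10] + [1] -> [1, 10]
  Merge [-3] + [11] -> [-3, 11]
  Merge [1, 10] + [-3, 11] -> [-3, 1, 10, 11]


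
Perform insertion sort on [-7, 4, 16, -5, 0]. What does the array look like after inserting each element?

First element -7 is already 'sorted'
Insert 4: shifted 0 elements -> [-7, 4, 16, -5, 0]
Insert 16: shifted 0 elements -> [-7, 4, 16, -5, 0]
Insert -5: shifted 2 elements -> [-7, -5, 4, 16, 0]
Insert 0: shifted 2 elements -> [-7, -5, 0, 4, 16]


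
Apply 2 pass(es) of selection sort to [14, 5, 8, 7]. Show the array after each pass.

Pass 1: Select minimum 5 at index 1, swap -> [5, 14, 8, 7]
Pass 2: Select minimum 7 at index 3, swap -> [5, 7, 8, 14]


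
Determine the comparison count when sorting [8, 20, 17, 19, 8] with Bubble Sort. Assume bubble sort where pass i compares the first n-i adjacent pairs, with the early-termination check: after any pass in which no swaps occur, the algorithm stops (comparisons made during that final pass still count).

Pass 1: compare adjacent pairs (0,1)..(3,4) = 4 comparison(s), 3 swap(s) -> [8, 17, 19, 8, 20]
Pass 2: compare adjacent pairs (0,1)..(2,3) = 3 comparison(s), 1 swap(s) -> [8, 17, 8, 19, 20]
Pass 3: compare adjacent pairs (0,1)..(1,2) = 2 comparison(s), 1 swap(s) -> [8, 8, 17, 19, 20]
Pass 4: compare adjacent pairs (0,1)..(0,1) = 1 comparison(s), 0 swap(s) -> [8, 8, 17, 19, 20]
No swaps in this pass, so bubble sort stops here.
Total comparisons: 4 + 3 + 2 + 1 = 10


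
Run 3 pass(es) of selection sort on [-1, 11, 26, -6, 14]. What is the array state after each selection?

Pass 1: Select minimum -6 at index 3, swap -> [-6, 11, 26, -1, 14]
Pass 2: Select minimum -1 at index 3, swap -> [-6, -1, 26, 11, 14]
Pass 3: Select minimum 11 at index 3, swap -> [-6, -1, 11, 26, 14]


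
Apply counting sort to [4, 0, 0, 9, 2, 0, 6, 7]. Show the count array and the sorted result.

Count array: [3, 0, 1, 0, 1, 0, 1, 1, 0, 1]
(count[i] = number of elements equal to i)
Cumulative count: [3, 3, 4, 4, 5, 5, 6, 7, 7, 8]
Sorted: [0, 0, 0, 2, 4, 6, 7, 9]


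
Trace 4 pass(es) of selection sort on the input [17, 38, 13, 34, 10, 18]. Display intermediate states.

Pass 1: Select minimum 10 at index 4, swap -> [10, 38, 13, 34, 17, 18]
Pass 2: Select minimum 13 at index 2, swap -> [10, 13, 38, 34, 17, 18]
Pass 3: Select minimum 17 at index 4, swap -> [10, 13, 17, 34, 38, 18]
Pass 4: Select minimum 18 at index 5, swap -> [10, 13, 17, 18, 38, 34]


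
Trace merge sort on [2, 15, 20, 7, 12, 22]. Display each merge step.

Divide and conquer:
  Merge [15] + [20] -> [15, 20]
  Merge [2] + [15, 20] -> [2, 15, 20]
  Merge [12] + [22] -> [12, 22]
  Merge [7] + [12, 22] -> [7, 12, 22]
  Merge [2, 15, 20] + [7, 12, 22] -> [2, 7, 12, 15, 20, 22]


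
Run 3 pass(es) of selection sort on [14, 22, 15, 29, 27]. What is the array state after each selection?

Pass 1: Select minimum 14 at index 0, swap -> [14, 22, 15, 29, 27]
Pass 2: Select minimum 15 at index 2, swap -> [14, 15, 22, 29, 27]
Pass 3: Select minimum 22 at index 2, swap -> [14, 15, 22, 29, 27]


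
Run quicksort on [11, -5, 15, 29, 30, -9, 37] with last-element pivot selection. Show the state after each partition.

Partition 1: pivot=37 at index 6 -> [11, -5, 15, 29, 30, -9, 37]
Partition 2: pivot=-9 at index 0 -> [-9, -5, 15, 29, 30, 11, 37]
Partition 3: pivot=11 at index 2 -> [-9, -5, 11, 29, 30, 15, 37]
Partition 4: pivot=15 at index 3 -> [-9, -5, 11, 15, 30, 29, 37]
Partition 5: pivot=29 at index 4 -> [-9, -5, 11, 15, 29, 30, 37]


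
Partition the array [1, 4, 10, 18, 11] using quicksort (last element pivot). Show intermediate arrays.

Partition 1: pivot=11 at index 3 -> [1, 4, 10, 11, 18]
Partition 2: pivot=10 at index 2 -> [1, 4, 10, 11, 18]
Partition 3: pivot=4 at index 1 -> [1, 4, 10, 11, 18]


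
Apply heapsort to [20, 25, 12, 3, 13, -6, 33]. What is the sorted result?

Build heap: [33, 25, 20, 3, 13, -6, 12]
Extract 33: [25, 13, 20, 3, 12, -6, 33]
Extract 25: [20, 13, -6, 3, 12, 25, 33]
Extract 20: [13, 12, -6, 3, 20, 25, 33]
Extract 13: [12, 3, -6, 13, 20, 25, 33]
Extract 12: [3, -6, 12, 13, 20, 25, 33]
Extract 3: [-6, 3, 12, 13, 20, 25, 33]


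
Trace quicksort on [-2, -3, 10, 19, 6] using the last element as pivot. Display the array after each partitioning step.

Partition 1: pivot=6 at index 2 -> [-2, -3, 6, 19, 10]
Partition 2: pivot=-3 at index 0 -> [-3, -2, 6, 19, 10]
Partition 3: pivot=10 at index 3 -> [-3, -2, 6, 10, 19]


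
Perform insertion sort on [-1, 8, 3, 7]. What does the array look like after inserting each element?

First element -1 is already 'sorted'
Insert 8: shifted 0 elements -> [-1, 8, 3, 7]
Insert 3: shifted 1 elements -> [-1, 3, 8, 7]
Insert 7: shifted 1 elements -> [-1, 3, 7, 8]


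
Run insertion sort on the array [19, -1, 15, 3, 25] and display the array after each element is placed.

First element 19 is already 'sorted'
Insert -1: shifted 1 elements -> [-1, 19, 15, 3, 25]
Insert 15: shifted 1 elements -> [-1, 15, 19, 3, 25]
Insert 3: shifted 2 elements -> [-1, 3, 15, 19, 25]
Insert 25: shifted 0 elements -> [-1, 3, 15, 19, 25]


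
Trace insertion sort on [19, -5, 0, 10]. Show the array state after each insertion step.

First element 19 is already 'sorted'
Insert -5: shifted 1 elements -> [-5, 19, 0, 10]
Insert 0: shifted 1 elements -> [-5, 0, 19, 10]
Insert 10: shifted 1 elements -> [-5, 0, 10, 19]


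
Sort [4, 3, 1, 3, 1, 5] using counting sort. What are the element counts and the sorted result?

Count array: [0, 2, 0, 2, 1, 1]
(count[i] = number of elements equal to i)
Cumulative count: [0, 2, 2, 4, 5, 6]
Sorted: [1, 1, 3, 3, 4, 5]


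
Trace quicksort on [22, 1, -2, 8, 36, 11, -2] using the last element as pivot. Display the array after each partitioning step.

Partition 1: pivot=-2 at index 1 -> [-2, -2, 22, 8, 36, 11, 1]
Partition 2: pivot=1 at index 2 -> [-2, -2, 1, 8, 36, 11, 22]
Partition 3: pivot=22 at index 5 -> [-2, -2, 1, 8, 11, 22, 36]
Partition 4: pivot=11 at index 4 -> [-2, -2, 1, 8, 11, 22, 36]


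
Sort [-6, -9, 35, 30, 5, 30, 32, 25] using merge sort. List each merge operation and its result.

Divide and conquer:
  Merge [-6] + [-9] -> [-9, -6]
  Merge [35] + [30] -> [30, 35]
  Merge [-9, -6] + [30, 35] -> [-9, -6, 30, 35]
  Merge [5] + [30] -> [5, 30]
  Merge [32] + [25] -> [25, 32]
  Merge [5, 30] + [25, 32] -> [5, 25, 30, 32]
  Merge [-9, -6, 30, 35] + [5, 25, 30, 32] -> [-9, -6, 5, 25, 30, 30, 32, 35]


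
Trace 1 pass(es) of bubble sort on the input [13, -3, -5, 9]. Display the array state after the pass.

After pass 1: [-3, -5, 9, 13] (3 swaps)
Total swaps: 3


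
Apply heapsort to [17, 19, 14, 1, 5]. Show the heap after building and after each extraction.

Build heap: [19, 17, 14, 1, 5]
Extract 19: [17, 5, 14, 1, 19]
Extract 17: [14, 5, 1, 17, 19]
Extract 14: [5, 1, 14, 17, 19]
Extract 5: [1, 5, 14, 17, 19]


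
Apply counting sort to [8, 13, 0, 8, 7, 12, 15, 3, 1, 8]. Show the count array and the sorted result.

Count array: [1, 1, 0, 1, 0, 0, 0, 1, 3, 0, 0, 0, 1, 1, 0, 1]
(count[i] = number of elements equal to i)
Cumulative count: [1, 2, 2, 3, 3, 3, 3, 4, 7, 7, 7, 7, 8, 9, 9, 10]
Sorted: [0, 1, 3, 7, 8, 8, 8, 12, 13, 15]


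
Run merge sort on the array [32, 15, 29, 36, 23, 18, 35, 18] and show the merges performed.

Divide and conquer:
  Merge [32] + [15] -> [15, 32]
  Merge [29] + [36] -> [29, 36]
  Merge [15, 32] + [29, 36] -> [15, 29, 32, 36]
  Merge [23] + [18] -> [18, 23]
  Merge [35] + [18] -> [18, 35]
  Merge [18, 23] + [18, 35] -> [18, 18, 23, 35]
  Merge [15, 29, 32, 36] + [18, 18, 23, 35] -> [15, 18, 18, 23, 29, 32, 35, 36]


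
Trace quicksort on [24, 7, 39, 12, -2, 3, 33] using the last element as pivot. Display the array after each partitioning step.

Partition 1: pivot=33 at index 5 -> [24, 7, 12, -2, 3, 33, 39]
Partition 2: pivot=3 at index 1 -> [-2, 3, 12, 24, 7, 33, 39]
Partition 3: pivot=7 at index 2 -> [-2, 3, 7, 24, 12, 33, 39]
Partition 4: pivot=12 at index 3 -> [-2, 3, 7, 12, 24, 33, 39]


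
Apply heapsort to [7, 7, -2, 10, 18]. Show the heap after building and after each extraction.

Build heap: [18, 10, -2, 7, 7]
Extract 18: [10, 7, -2, 7, 18]
Extract 10: [7, 7, -2, 10, 18]
Extract 7: [7, -2, 7, 10, 18]
Extract 7: [-2, 7, 7, 10, 18]


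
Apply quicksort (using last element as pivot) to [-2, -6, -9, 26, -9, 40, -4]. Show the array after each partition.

Partition 1: pivot=-4 at index 3 -> [-6, -9, -9, -4, -2, 40, 26]
Partition 2: pivot=-9 at index 1 -> [-9, -9, -6, -4, -2, 40, 26]
Partition 3: pivot=26 at index 5 -> [-9, -9, -6, -4, -2, 26, 40]


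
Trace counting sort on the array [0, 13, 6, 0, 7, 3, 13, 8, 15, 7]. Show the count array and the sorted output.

Count array: [2, 0, 0, 1, 0, 0, 1, 2, 1, 0, 0, 0, 0, 2, 0, 1]
(count[i] = number of elements equal to i)
Cumulative count: [2, 2, 2, 3, 3, 3, 4, 6, 7, 7, 7, 7, 7, 9, 9, 10]
Sorted: [0, 0, 3, 6, 7, 7, 8, 13, 13, 15]


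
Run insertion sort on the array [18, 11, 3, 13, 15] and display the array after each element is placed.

First element 18 is already 'sorted'
Insert 11: shifted 1 elements -> [11, 18, 3, 13, 15]
Insert 3: shifted 2 elements -> [3, 11, 18, 13, 15]
Insert 13: shifted 1 elements -> [3, 11, 13, 18, 15]
Insert 15: shifted 1 elements -> [3, 11, 13, 15, 18]


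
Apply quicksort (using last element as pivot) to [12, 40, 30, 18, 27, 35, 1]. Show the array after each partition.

Partition 1: pivot=1 at index 0 -> [1, 40, 30, 18, 27, 35, 12]
Partition 2: pivot=12 at index 1 -> [1, 12, 30, 18, 27, 35, 40]
Partition 3: pivot=40 at index 6 -> [1, 12, 30, 18, 27, 35, 40]
Partition 4: pivot=35 at index 5 -> [1, 12, 30, 18, 27, 35, 40]
Partition 5: pivot=27 at index 3 -> [1, 12, 18, 27, 30, 35, 40]


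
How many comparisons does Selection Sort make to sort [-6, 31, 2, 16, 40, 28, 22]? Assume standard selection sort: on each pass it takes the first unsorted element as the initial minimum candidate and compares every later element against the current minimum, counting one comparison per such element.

Pass 1: scan indices 1..6 for the minimum = 6 comparison(s); min is -6, place at index 0 -> [-6, 31, 2, 16, 40, 28, 22]
Pass 2: scan indices 2..6 for the minimum = 5 comparison(s); min is 2, place at index 1 -> [-6, 2, 31, 16, 40, 28, 22]
Pass 3: scan indices 3..6 for the minimum = 4 comparison(s); min is 16, place at index 2 -> [-6, 2, 16, 31, 40, 28, 22]
Pass 4: scan indices 4..6 for the minimum = 3 comparison(s); min is 22, place at index 3 -> [-6, 2, 16, 22, 40, 28, 31]
Pass 5: scan indices 5..6 for the minimum = 2 comparison(s); min is 28, place at index 4 -> [-6, 2, 16, 22, 28, 40, 31]
Pass 6: scan indices 6..6 for the minimum = 1 comparison(s); min is 31, place at index 5 -> [-6, 2, 16, 22, 28, 31, 40]
Selection sort always scans the whole unsorted suffix, so the count is (n-1) + (n-2) + ... + 1 = n(n-1)/2 = 7*6/2 = 21 regardless of the input order.
Total comparisons: 6 + 5 + 4 + 3 + 2 + 1 = 21


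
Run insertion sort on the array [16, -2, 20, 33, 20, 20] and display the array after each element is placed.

First element 16 is already 'sorted'
Insert -2: shifted 1 elements -> [-2, 16, 20, 33, 20, 20]
Insert 20: shifted 0 elements -> [-2, 16, 20, 33, 20, 20]
Insert 33: shifted 0 elements -> [-2, 16, 20, 33, 20, 20]
Insert 20: shifted 1 elements -> [-2, 16, 20, 20, 33, 20]
Insert 20: shifted 1 elements -> [-2, 16, 20, 20, 20, 33]


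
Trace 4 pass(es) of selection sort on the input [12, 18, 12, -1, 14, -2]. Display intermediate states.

Pass 1: Select minimum -2 at index 5, swap -> [-2, 18, 12, -1, 14, 12]
Pass 2: Select minimum -1 at index 3, swap -> [-2, -1, 12, 18, 14, 12]
Pass 3: Select minimum 12 at index 2, swap -> [-2, -1, 12, 18, 14, 12]
Pass 4: Select minimum 12 at index 5, swap -> [-2, -1, 12, 12, 14, 18]


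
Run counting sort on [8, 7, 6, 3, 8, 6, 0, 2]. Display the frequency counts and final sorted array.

Count array: [1, 0, 1, 1, 0, 0, 2, 1, 2]
(count[i] = number of elements equal to i)
Cumulative count: [1, 1, 2, 3, 3, 3, 5, 6, 8]
Sorted: [0, 2, 3, 6, 6, 7, 8, 8]


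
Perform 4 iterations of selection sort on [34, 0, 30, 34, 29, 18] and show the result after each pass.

Pass 1: Select minimum 0 at index 1, swap -> [0, 34, 30, 34, 29, 18]
Pass 2: Select minimum 18 at index 5, swap -> [0, 18, 30, 34, 29, 34]
Pass 3: Select minimum 29 at index 4, swap -> [0, 18, 29, 34, 30, 34]
Pass 4: Select minimum 30 at index 4, swap -> [0, 18, 29, 30, 34, 34]


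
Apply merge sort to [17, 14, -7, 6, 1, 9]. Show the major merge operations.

Divide and conquer:
  Merge [14] + [-7] -> [-7, 14]
  Merge [17] + [-7, 14] -> [-7, 14, 17]
  Merge [1] + [9] -> [1, 9]
  Merge [6] + [1, 9] -> [1, 6, 9]
  Merge [-7, 14, 17] + [1, 6, 9] -> [-7, 1, 6, 9, 14, 17]


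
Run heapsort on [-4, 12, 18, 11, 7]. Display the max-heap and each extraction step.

Build heap: [18, 12, -4, 11, 7]
Extract 18: [12, 11, -4, 7, 18]
Extract 12: [11, 7, -4, 12, 18]
Extract 11: [7, -4, 11, 12, 18]
Extract 7: [-4, 7, 11, 12, 18]


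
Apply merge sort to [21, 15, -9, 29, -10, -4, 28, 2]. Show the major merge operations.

Divide and conquer:
  Merge [21] + [15] -> [15, 21]
  Merge [-9] + [29] -> [-9, 29]
  Merge [15, 21] + [-9, 29] -> [-9, 15, 21, 29]
  Merge [-10] + [-4] -> [-10, -4]
  Merge [28] + [2] -> [2, 28]
  Merge [-10, -4] + [2, 28] -> [-10, -4, 2, 28]
  Merge [-9, 15, 21, 29] + [-10, -4, 2, 28] -> [-10, -9, -4, 2, 15, 21, 28, 29]


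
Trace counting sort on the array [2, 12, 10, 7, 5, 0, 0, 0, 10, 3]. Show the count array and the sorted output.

Count array: [3, 0, 1, 1, 0, 1, 0, 1, 0, 0, 2, 0, 1]
(count[i] = number of elements equal to i)
Cumulative count: [3, 3, 4, 5, 5, 6, 6, 7, 7, 7, 9, 9, 10]
Sorted: [0, 0, 0, 2, 3, 5, 7, 10, 10, 12]


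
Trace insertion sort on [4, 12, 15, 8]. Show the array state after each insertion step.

First element 4 is already 'sorted'
Insert 12: shifted 0 elements -> [4, 12, 15, 8]
Insert 15: shifted 0 elements -> [4, 12, 15, 8]
Insert 8: shifted 2 elements -> [4, 8, 12, 15]


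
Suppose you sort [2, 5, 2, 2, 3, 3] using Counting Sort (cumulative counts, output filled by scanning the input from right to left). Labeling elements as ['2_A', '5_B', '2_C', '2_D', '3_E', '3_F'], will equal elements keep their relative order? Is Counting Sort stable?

Trace Counting Sort on the labeled array (the key is the number; the letter only tracks identity):
  Counts for values 0..5: [0, 0, 3, 2, 0, 1]
  Cumulative counts: [0, 0, 3, 5, 5, 6]
  Scan right to left: place 3_F at output index 4
  Scan right to left: place 3_E at output index 3
  Scan right to left: place 2_D at output index 2
  Scan right to left: place 2_C at output index 1
  Scan right to left: place 5_B at output index 5
  Scan right to left: place 2_A at output index 0
  Output: [2_A, 2_C, 2_D, 3_E, 3_F, 5_B]
Equal keys:
  value 2: originally 2_A, 2_C, 2_D; after sorting 2_A, 2_C, 2_D -> order preserved
  value 3: originally 3_E, 3_F; after sorting 3_E, 3_F -> order preserved
All equal keys kept their original relative order. Counting Sort is stable: scanning the input right to left with decreasing cumulative counts places later duplicates at later output positions.
Answer: Stable


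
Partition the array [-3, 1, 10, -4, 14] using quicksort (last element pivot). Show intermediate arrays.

Partition 1: pivot=14 at index 4 -> [-3, 1, 10, -4, 14]
Partition 2: pivot=-4 at index 0 -> [-4, 1, 10, -3, 14]
Partition 3: pivot=-3 at index 1 -> [-4, -3, 10, 1, 14]
Partition 4: pivot=1 at index 2 -> [-4, -3, 1, 10, 14]


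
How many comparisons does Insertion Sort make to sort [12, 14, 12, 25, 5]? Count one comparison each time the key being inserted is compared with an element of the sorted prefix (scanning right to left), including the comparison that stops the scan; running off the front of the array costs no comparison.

Insert 14: 12 <= 14 (stop) = 1 comparison(s) -> [12, 14, 12, 25, 5]
Insert 12: 14 > 12 (shift), 12 <= 12 (stop) = 2 comparison(s) -> [12, 12, 14, 25, 5]
Insert 25: 14 <= 25 (stop) = 1 comparison(s) -> [12, 12, 14, 25, 5]
Insert 5: 25 > 5 (shift), 14 > 5 (shift), 12 > 5 (shift), 12 > 5 (shift), reached front = 4 comparison(s) -> [5, 12, 12, 14, 25]
Total comparisons: 1 + 2 + 1 + 4 = 8


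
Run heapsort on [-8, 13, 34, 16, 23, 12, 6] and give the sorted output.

Build heap: [34, 23, 12, 16, 13, -8, 6]
Extract 34: [23, 16, 12, 6, 13, -8, 34]
Extract 23: [16, 13, 12, 6, -8, 23, 34]
Extract 16: [13, 6, 12, -8, 16, 23, 34]
Extract 13: [12, 6, -8, 13, 16, 23, 34]
Extract 12: [6, -8, 12, 13, 16, 23, 34]
Extract 6: [-8, 6, 12, 13, 16, 23, 34]


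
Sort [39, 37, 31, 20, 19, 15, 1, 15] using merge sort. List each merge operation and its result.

Divide and conquer:
  Merge [39] + [37] -> [37, 39]
  Merge [31] + [20] -> [20, 31]
  Merge [37, 39] + [20, 31] -> [20, 31, 37, 39]
  Merge [19] + [15] -> [15, 19]
  Merge [1] + [15] -> [1, 15]
  Merge [15, 19] + [1, 15] -> [1, 15, 15, 19]
  Merge [20, 31, 37, 39] + [1, 15, 15, 19] -> [1, 15, 15, 19, 20, 31, 37, 39]


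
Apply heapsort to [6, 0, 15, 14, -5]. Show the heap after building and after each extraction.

Build heap: [15, 14, 6, 0, -5]
Extract 15: [14, 0, 6, -5, 15]
Extract 14: [6, 0, -5, 14, 15]
Extract 6: [0, -5, 6, 14, 15]
Extract 0: [-5, 0, 6, 14, 15]


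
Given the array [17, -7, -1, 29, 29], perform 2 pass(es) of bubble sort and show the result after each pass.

After pass 1: [-7, -1, 17, 29, 29] (2 swaps)
After pass 2: [-7, -1, 17, 29, 29] (0 swaps)
Total swaps: 2


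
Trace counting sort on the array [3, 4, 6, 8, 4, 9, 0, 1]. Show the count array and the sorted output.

Count array: [1, 1, 0, 1, 2, 0, 1, 0, 1, 1]
(count[i] = number of elements equal to i)
Cumulative count: [1, 2, 2, 3, 5, 5, 6, 6, 7, 8]
Sorted: [0, 1, 3, 4, 4, 6, 8, 9]


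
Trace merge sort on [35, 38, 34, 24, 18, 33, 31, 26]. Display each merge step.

Divide and conquer:
  Merge [35] + [38] -> [35, 38]
  Merge [34] + [24] -> [24, 34]
  Merge [35, 38] + [24, 34] -> [24, 34, 35, 38]
  Merge [18] + [33] -> [18, 33]
  Merge [31] + [26] -> [26, 31]
  Merge [18, 33] + [26, 31] -> [18, 26, 31, 33]
  Merge [24, 34, 35, 38] + [18, 26, 31, 33] -> [18, 24, 26, 31, 33, 34, 35, 38]


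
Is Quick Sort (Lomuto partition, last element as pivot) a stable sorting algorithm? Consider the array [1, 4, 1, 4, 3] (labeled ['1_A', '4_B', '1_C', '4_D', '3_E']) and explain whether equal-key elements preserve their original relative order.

Trace Quick Sort on the labeled array (the key is the number; the letter only tracks identity):
  Partition indices 0..4 around pivot 3_E -> [1_A, 1_C, 3_E, 4_D, 4_B]
  Partition indices 0..1 around pivot 1_C -> [1_A, 1_C, 3_E, 4_D, 4_B]
  Partition indices 3..4 around pivot 4_B -> [1_A, 1_C, 3_E, 4_D, 4_B]
Final order: [1_A, 1_C, 3_E, 4_D, 4_B]
Equal keys:
  value 1: originally 1_A, 1_C; after sorting 1_A, 1_C -> order preserved
  value 4: originally 4_B, 4_D; after sorting 4_D, 4_B -> order changed
Equal keys were reordered, so Quick Sort is not stable: partition swaps elements across long distances and can reorder equal keys. (One such input is enough; an unstable sort may happen to preserve order on other inputs, but it gives no guarantee.)
Answer: Not stable


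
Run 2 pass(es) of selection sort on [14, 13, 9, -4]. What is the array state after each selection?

Pass 1: Select minimum -4 at index 3, swap -> [-4, 13, 9, 14]
Pass 2: Select minimum 9 at index 2, swap -> [-4, 9, 13, 14]


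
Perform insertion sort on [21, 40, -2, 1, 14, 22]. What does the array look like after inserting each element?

First element 21 is already 'sorted'
Insert 40: shifted 0 elements -> [21, 40, -2, 1, 14, 22]
Insert -2: shifted 2 elements -> [-2, 21, 40, 1, 14, 22]
Insert 1: shifted 2 elements -> [-2, 1, 21, 40, 14, 22]
Insert 14: shifted 2 elements -> [-2, 1, 14, 21, 40, 22]
Insert 22: shifted 1 elements -> [-2, 1, 14, 21, 22, 40]


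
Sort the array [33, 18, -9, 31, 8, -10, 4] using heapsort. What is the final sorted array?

Build heap: [33, 31, 4, 18, 8, -10, -9]
Extract 33: [31, 18, 4, -9, 8, -10, 33]
Extract 31: [18, 8, 4, -9, -10, 31, 33]
Extract 18: [8, -9, 4, -10, 18, 31, 33]
Extract 8: [4, -9, -10, 8, 18, 31, 33]
Extract 4: [-9, -10, 4, 8, 18, 31, 33]
Extract -9: [-10, -9, 4, 8, 18, 31, 33]


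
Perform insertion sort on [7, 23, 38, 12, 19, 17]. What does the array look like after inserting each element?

First element 7 is already 'sorted'
Insert 23: shifted 0 elements -> [7, 23, 38, 12, 19, 17]
Insert 38: shifted 0 elements -> [7, 23, 38, 12, 19, 17]
Insert 12: shifted 2 elements -> [7, 12, 23, 38, 19, 17]
Insert 19: shifted 2 elements -> [7, 12, 19, 23, 38, 17]
Insert 17: shifted 3 elements -> [7, 12, 17, 19, 23, 38]


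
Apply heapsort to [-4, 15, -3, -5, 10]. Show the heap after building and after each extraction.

Build heap: [15, 10, -3, -5, -4]
Extract 15: [10, -4, -3, -5, 15]
Extract 10: [-3, -4, -5, 10, 15]
Extract -3: [-4, -5, -3, 10, 15]
Extract -4: [-5, -4, -3, 10, 15]


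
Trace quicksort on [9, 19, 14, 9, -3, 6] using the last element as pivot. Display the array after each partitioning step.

Partition 1: pivot=6 at index 1 -> [-3, 6, 14, 9, 9, 19]
Partition 2: pivot=19 at index 5 -> [-3, 6, 14, 9, 9, 19]
Partition 3: pivot=9 at index 3 -> [-3, 6, 9, 9, 14, 19]


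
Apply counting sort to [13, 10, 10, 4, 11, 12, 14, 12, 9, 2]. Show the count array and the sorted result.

Count array: [0, 0, 1, 0, 1, 0, 0, 0, 0, 1, 2, 1, 2, 1, 1]
(count[i] = number of elements equal to i)
Cumulative count: [0, 0, 1, 1, 2, 2, 2, 2, 2, 3, 5, 6, 8, 9, 10]
Sorted: [2, 4, 9, 10, 10, 11, 12, 12, 13, 14]


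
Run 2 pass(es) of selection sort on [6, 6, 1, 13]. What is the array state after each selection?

Pass 1: Select minimum 1 at index 2, swap -> [1, 6, 6, 13]
Pass 2: Select minimum 6 at index 1, swap -> [1, 6, 6, 13]


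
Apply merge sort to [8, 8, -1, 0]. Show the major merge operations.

Divide and conquer:
  Merge [8] + [8] -> [8, 8]
  Merge [-1] + [0] -> [-1, 0]
  Merge [8, 8] + [-1, 0] -> [-1, 0, 8, 8]


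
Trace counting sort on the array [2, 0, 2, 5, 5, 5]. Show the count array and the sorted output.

Count array: [1, 0, 2, 0, 0, 3]
(count[i] = number of elements equal to i)
Cumulative count: [1, 1, 3, 3, 3, 6]
Sorted: [0, 2, 2, 5, 5, 5]


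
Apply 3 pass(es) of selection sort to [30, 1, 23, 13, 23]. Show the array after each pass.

Pass 1: Select minimum 1 at index 1, swap -> [1, 30, 23, 13, 23]
Pass 2: Select minimum 13 at index 3, swap -> [1, 13, 23, 30, 23]
Pass 3: Select minimum 23 at index 2, swap -> [1, 13, 23, 30, 23]


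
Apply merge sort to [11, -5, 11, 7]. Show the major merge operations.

Divide and conquer:
  Merge [11] + [-5] -> [-5, 11]
  Merge [11] + [7] -> [7, 11]
  Merge [-5, 11] + [7, 11] -> [-5, 7, 11, 11]


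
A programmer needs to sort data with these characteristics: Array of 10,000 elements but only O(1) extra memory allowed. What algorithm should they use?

Best choice: Heapsort
Reason: Heapsort rearranges the array in place using O(1) auxiliary space and still guarantees O(n log n) time; quicksort partitions in place but needs Theta(log n) stack space for recursion (O(n) in the worst case), and mergesort requires O(n) auxiliary space


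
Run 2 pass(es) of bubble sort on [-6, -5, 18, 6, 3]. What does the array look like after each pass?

After pass 1: [-6, -5, 6, 3, 18] (2 swaps)
After pass 2: [-6, -5, 3, 6, 18] (1 swaps)
Total swaps: 3


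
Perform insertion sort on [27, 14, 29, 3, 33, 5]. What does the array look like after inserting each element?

First element 27 is already 'sorted'
Insert 14: shifted 1 elements -> [14, 27, 29, 3, 33, 5]
Insert 29: shifted 0 elements -> [14, 27, 29, 3, 33, 5]
Insert 3: shifted 3 elements -> [3, 14, 27, 29, 33, 5]
Insert 33: shifted 0 elements -> [3, 14, 27, 29, 33, 5]
Insert 5: shifted 4 elements -> [3, 5, 14, 27, 29, 33]


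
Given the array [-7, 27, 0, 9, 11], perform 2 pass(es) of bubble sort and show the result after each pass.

After pass 1: [-7, 0, 9, 11, 27] (3 swaps)
After pass 2: [-7, 0, 9, 11, 27] (0 swaps)
Total swaps: 3


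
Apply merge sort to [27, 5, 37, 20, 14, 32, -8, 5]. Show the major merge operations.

Divide and conquer:
  Merge [27] + [5] -> [5, 27]
  Merge [37] + [20] -> [20, 37]
  Merge [5, 27] + [20, 37] -> [5, 20, 27, 37]
  Merge [14] + [32] -> [14, 32]
  Merge [-8] + [5] -> [-8, 5]
  Merge [14, 32] + [-8, 5] -> [-8, 5, 14, 32]
  Merge [5, 20, 27, 37] + [-8, 5, 14, 32] -> [-8, 5, 5, 14, 20, 27, 32, 37]


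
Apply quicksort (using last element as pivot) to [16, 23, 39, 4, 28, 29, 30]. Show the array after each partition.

Partition 1: pivot=30 at index 5 -> [16, 23, 4, 28, 29, 30, 39]
Partition 2: pivot=29 at index 4 -> [16, 23, 4, 28, 29, 30, 39]
Partition 3: pivot=28 at index 3 -> [16, 23, 4, 28, 29, 30, 39]
Partition 4: pivot=4 at index 0 -> [4, 23, 16, 28, 29, 30, 39]
Partition 5: pivot=16 at index 1 -> [4, 16, 23, 28, 29, 30, 39]


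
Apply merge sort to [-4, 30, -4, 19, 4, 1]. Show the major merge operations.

Divide and conquer:
  Merge [30] + [-4] -> [-4, 30]
  Merge [-4] + [-4, 30] -> [-4, -4, 30]
  Merge [4] + [1] -> [1, 4]
  Merge [19] + [1, 4] -> [1, 4, 19]
  Merge [-4, -4, 30] + [1, 4, 19] -> [-4, -4, 1, 4, 19, 30]


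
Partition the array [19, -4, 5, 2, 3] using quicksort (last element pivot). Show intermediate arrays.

Partition 1: pivot=3 at index 2 -> [-4, 2, 3, 19, 5]
Partition 2: pivot=2 at index 1 -> [-4, 2, 3, 19, 5]
Partition 3: pivot=5 at index 3 -> [-4, 2, 3, 5, 19]


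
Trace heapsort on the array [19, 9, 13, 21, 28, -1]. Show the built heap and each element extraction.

Build heap: [28, 21, 13, 19, 9, -1]
Extract 28: [21, 19, 13, -1, 9, 28]
Extract 21: [19, 9, 13, -1, 21, 28]
Extract 19: [13, 9, -1, 19, 21, 28]
Extract 13: [9, -1, 13, 19, 21, 28]
Extract 9: [-1, 9, 13, 19, 21, 28]


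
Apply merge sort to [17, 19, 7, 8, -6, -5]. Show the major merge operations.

Divide and conquer:
  Merge [19] + [7] -> [7, 19]
  Merge [17] + [7, 19] -> [7, 17, 19]
  Merge [-6] + [-5] -> [-6, -5]
  Merge [8] + [-6, -5] -> [-6, -5, 8]
  Merge [7, 17, 19] + [-6, -5, 8] -> [-6, -5, 7, 8, 17, 19]


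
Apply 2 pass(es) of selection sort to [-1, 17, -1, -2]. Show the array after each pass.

Pass 1: Select minimum -2 at index 3, swap -> [-2, 17, -1, -1]
Pass 2: Select minimum -1 at index 2, swap -> [-2, -1, 17, -1]


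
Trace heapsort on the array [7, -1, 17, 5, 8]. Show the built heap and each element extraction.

Build heap: [17, 8, 7, 5, -1]
Extract 17: [8, 5, 7, -1, 17]
Extract 8: [7, 5, -1, 8, 17]
Extract 7: [5, -1, 7, 8, 17]
Extract 5: [-1, 5, 7, 8, 17]


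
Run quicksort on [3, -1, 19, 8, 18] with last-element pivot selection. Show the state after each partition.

Partition 1: pivot=18 at index 3 -> [3, -1, 8, 18, 19]
Partition 2: pivot=8 at index 2 -> [3, -1, 8, 18, 19]
Partition 3: pivot=-1 at index 0 -> [-1, 3, 8, 18, 19]


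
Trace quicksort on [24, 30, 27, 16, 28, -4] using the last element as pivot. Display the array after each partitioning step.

Partition 1: pivot=-4 at index 0 -> [-4, 30, 27, 16, 28, 24]
Partition 2: pivot=24 at index 2 -> [-4, 16, 24, 30, 28, 27]
Partition 3: pivot=27 at index 3 -> [-4, 16, 24, 27, 28, 30]
Partition 4: pivot=30 at index 5 -> [-4, 16, 24, 27, 28, 30]


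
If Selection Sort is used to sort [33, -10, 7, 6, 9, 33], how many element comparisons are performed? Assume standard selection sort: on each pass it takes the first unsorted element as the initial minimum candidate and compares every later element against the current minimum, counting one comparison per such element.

Pass 1: scan indices 1..5 for the minimum = 5 comparison(s); min is -10, place at index 0 -> [-10, 33, 7, 6, 9, 33]
Pass 2: scan indices 2..5 for the minimum = 4 comparison(s); min is 6, place at index 1 -> [-10, 6, 7, 33, 9, 33]
Pass 3: scan indices 3..5 for the minimum = 3 comparison(s); min is 7, place at index 2 -> [-10, 6, 7, 33, 9, 33]
Pass 4: scan indices 4..5 for the minimum = 2 comparison(s); min is 9, place at index 3 -> [-10, 6, 7, 9, 33, 33]
Pass 5: scan indices 5..5 for the minimum = 1 comparison(s); min is 33, place at index 4 -> [-10, 6, 7, 9, 33, 33]
Selection sort always scans the whole unsorted suffix, so the count is (n-1) + (n-2) + ... + 1 = n(n-1)/2 = 6*5/2 = 15 regardless of the input order.
Total comparisons: 5 + 4 + 3 + 2 + 1 = 15


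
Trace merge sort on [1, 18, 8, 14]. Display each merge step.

Divide and conquer:
  Merge [1] + [18] -> [1, 18]
  Merge [8] + [14] -> [8, 14]
  Merge [1, 18] + [8, 14] -> [1, 8, 14, 18]


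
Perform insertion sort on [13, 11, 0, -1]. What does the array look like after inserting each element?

First element 13 is already 'sorted'
Insert 11: shifted 1 elements -> [11, 13, 0, -1]
Insert 0: shifted 2 elements -> [0, 11, 13, -1]
Insert -1: shifted 3 elements -> [-1, 0, 11, 13]


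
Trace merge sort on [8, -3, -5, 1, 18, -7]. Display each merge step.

Divide and conquer:
  Merge [-3] + [-5] -> [-5, -3]
  Merge [8] + [-5, -3] -> [-5, -3, 8]
  Merge [18] + [-7] -> [-7, 18]
  Merge [1] + [-7, 18] -> [-7, 1, 18]
  Merge [-5, -3, 8] + [-7, 1, 18] -> [-7, -5, -3, 1, 8, 18]


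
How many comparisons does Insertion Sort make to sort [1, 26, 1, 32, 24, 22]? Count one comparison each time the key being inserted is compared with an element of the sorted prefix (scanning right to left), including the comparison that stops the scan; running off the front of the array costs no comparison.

Insert 26: 1 <= 26 (stop) = 1 comparison(s) -> [1, 26, 1, 32, 24, 22]
Insert 1: 26 > 1 (shift), 1 <= 1 (stop) = 2 comparison(s) -> [1, 1, 26, 32, 24, 22]
Insert 32: 26 <= 32 (stop) = 1 comparison(s) -> [1, 1, 26, 32, 24, 22]
Insert 24: 32 > 24 (shift), 26 > 24 (shift), 1 <= 24 (stop) = 3 comparison(s) -> [1, 1, 24, 26, 32, 22]
Insert 22: 32 > 22 (shift), 26 > 22 (shift), 24 > 22 (shift), 1 <= 22 (stop) = 4 comparison(s) -> [1, 1, 22, 24, 26, 32]
Total comparisons: 1 + 2 + 1 + 3 + 4 = 11
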